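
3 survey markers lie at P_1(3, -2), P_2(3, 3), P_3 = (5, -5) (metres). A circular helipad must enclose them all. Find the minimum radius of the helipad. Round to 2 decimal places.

4.12

Side lengths²: P_1P_2² = 25, P_1P_3² = 13, P_2P_3² = 68.
Since P_2P_3² = 68 ≥ 25 + 13 = 38, the angle opposite P_2P_3 is not acute, so the smallest enclosing circle has P_2P_3 as diameter.
Centre = midpoint of P_2P_3 = (4, -1), r² = 68/4 = 17.
r = √17 ≈ 4.12.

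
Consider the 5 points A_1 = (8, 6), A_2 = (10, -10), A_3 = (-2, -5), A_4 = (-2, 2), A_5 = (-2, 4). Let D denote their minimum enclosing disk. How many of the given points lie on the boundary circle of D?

3

The minimum enclosing circle is determined by three boundary points: A_1, A_2, A_5.
Their circumcentre is (185/41, -105/41) with r² = 143650/1681.
The farthest remaining point A_4 is at distance² 106258/1681 ≤ 143650/1681.
The points at distance exactly r from the centre are A_1, A_2, A_5 — 3 points.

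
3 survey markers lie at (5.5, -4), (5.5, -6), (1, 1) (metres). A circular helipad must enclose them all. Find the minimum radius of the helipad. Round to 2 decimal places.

4.16

Call the three points A, B, C in the order given.
Side lengths²: AB² = 4, AC² = 45.25, BC² = 69.25.
Since BC² = 69.25 ≥ 45.25 + 4 = 49.25, the angle opposite BC is not acute, so the smallest enclosing circle has BC as diameter.
Centre = midpoint of BC = (3.25, -2.5), r² = 69.25/4 = 17.3125.
r = √(17.3125) ≈ 4.16.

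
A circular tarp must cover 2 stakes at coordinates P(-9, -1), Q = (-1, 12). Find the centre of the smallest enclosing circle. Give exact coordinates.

The smallest circle enclosing two points has them as diameter endpoints.
Centre = midpoint = (-5, 5.5); r² = |PQ|²/4 = 233/4 = 58.25.
Centre = (-5, 5.5).

(-5, 5.5)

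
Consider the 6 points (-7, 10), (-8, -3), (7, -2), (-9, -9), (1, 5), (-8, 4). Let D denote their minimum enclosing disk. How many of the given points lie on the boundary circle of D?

3

The minimum enclosing circle of a finite set is fixed by two of the points (as a diameter) or three (as a circumcircle).
The minimum enclosing circle is determined by three boundary points: (-7, 10), (7, -2), (-9, -9).
Their circumcentre is (-99/29, 1/58) with r² = 378505/3364.
The farthest remaining point (1, 5) is at distance² 149057/3364 ≤ 378505/3364.
The points at distance exactly r from the centre are (-7, 10), (7, -2), (-9, -9) — 3 points.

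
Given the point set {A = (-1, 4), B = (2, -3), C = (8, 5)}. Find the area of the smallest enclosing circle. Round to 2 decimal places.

85.75

Side lengths²: AB² = 58, AC² = 82, BC² = 100.
Since BC² = 100 < 82 + 58 = 140, the triangle is acute, so the smallest enclosing circle is the circumcircle.
Circumcentre = (125/33, 21/11), r² = 29725/1089.
Area = π·r² = π·29725/1089 ≈ 85.75.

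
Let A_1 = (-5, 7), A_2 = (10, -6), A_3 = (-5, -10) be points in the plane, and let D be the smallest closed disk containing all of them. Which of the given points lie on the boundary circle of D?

A_1, A_2, A_3

Side lengths²: A_1A_2² = 394, A_1A_3² = 289, A_2A_3² = 241.
Since A_1A_2² = 394 < 289 + 241 = 530, the triangle is acute, so the smallest enclosing circle is the circumcircle.
Circumcentre = (23/30, -1.5), r² = 47477/450.
The points at distance exactly r from the centre are A_1, A_2, A_3 — 3 points.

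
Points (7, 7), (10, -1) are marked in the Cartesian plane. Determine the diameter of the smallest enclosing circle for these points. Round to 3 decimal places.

8.544

The smallest circle enclosing two points has them as diameter endpoints.
Centre = midpoint = (8.5, 3); r² = |(7, 7)−(10, -1)|²/4 = 73/4 = 18.25.
Diameter = 2r = 2√(18.25) ≈ 8.544.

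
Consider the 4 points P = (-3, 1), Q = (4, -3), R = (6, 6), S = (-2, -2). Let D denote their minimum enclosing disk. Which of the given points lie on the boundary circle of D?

By Welzl's lemma the MEC is supported by two points (diametrically opposite) or three points (on a circumcircle).
The farthest pair is R–S with squared distance 128. The circle on this segment as diameter has centre (2, 2) and r² = 128/4 = 32.
Check P: distance² to centre = 26 ≤ 32, so it lies inside.
All remaining points lie in this disk, and no smaller disk contains both endpoints, so this is the minimum enclosing circle.
The points at distance exactly r from the centre are R, S — 2 points.

R, S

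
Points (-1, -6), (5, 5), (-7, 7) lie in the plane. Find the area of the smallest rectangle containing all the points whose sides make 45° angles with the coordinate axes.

161.5

In coordinates u = x + y, v = x − y the rectangle is axis-aligned; the map (x,y)→(u,v) scales areas by 2.
u-values: -7, 10, 0; range = 10 − (-7) = 17.
v-values: 5, 0, -14; range = 5 − (-14) = 19.
Area = (17 × 19) / 2 = 161.5.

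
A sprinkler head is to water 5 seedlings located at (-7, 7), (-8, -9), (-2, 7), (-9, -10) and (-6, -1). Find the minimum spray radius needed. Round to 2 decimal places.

9.19

The minimum enclosing circle of a finite set is fixed by two of the points (as a diameter) or three (as a circumcircle).
The farthest pair is (-2, 7)–(-9, -10) with squared distance 338. The circle on this segment as diameter has centre (-5.5, -1.5) and r² = 338/4 = 84.5.
Check (-7, 7): distance² to centre = 74.5 ≤ 84.5, so it lies inside.
All remaining points lie in this disk, and no smaller disk contains both endpoints, so this is the minimum enclosing circle.
r = √(84.5) ≈ 9.19.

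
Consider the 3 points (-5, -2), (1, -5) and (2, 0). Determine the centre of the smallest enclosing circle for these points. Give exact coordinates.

Call the three points A, B, C in the order given.
Side lengths²: AB² = 45, AC² = 53, BC² = 26.
Since AC² = 53 < 45 + 26 = 71, the triangle is acute, so the smallest enclosing circle is the circumcircle.
Circumcentre = (-27/22, -43/22), r² = 3445/242.
Centre = (-27/22, -43/22).

(-27/22, -43/22)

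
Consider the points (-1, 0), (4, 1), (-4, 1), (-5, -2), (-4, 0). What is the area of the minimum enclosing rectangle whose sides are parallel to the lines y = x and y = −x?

48

In coordinates u = x + y, v = x − y the rectangle is axis-aligned; the map (x,y)→(u,v) scales areas by 2.
u-values: -1, 5, -3, -7, -4; range = 5 − (-7) = 12.
v-values: -1, 3, -5, -3, -4; range = 3 − (-5) = 8.
Area = (12 × 8) / 2 = 48.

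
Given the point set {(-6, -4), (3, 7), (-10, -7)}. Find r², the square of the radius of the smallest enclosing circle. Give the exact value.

91.25

Call the three points A, B, C in the order given.
Side lengths²: AB² = 202, AC² = 25, BC² = 365.
Since BC² = 365 ≥ 202 + 25 = 227, the angle opposite BC is not acute, so the smallest enclosing circle has BC as diameter.
Centre = midpoint of BC = (-3.5, 0), r² = 365/4 = 91.25.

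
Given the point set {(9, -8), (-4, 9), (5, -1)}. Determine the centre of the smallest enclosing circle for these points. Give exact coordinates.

(2.5, 0.5)

Call the three points A, B, C in the order given.
Side lengths²: AB² = 458, AC² = 65, BC² = 181.
Since AB² = 458 ≥ 181 + 65 = 246, the angle opposite AB is not acute, so the smallest enclosing circle has AB as diameter.
Centre = midpoint of AB = (2.5, 0.5), r² = 458/4 = 114.5.
Centre = (2.5, 0.5).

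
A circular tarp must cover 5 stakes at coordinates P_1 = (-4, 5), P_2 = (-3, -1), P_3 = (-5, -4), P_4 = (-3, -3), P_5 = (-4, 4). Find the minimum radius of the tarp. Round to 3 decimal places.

The minimum enclosing circle of a finite set is fixed by two of the points (as a diameter) or three (as a circumcircle).
The farthest pair is P_1–P_3 with squared distance 82. The circle on this segment as diameter has centre (-4.5, 0.5) and r² = 82/4 = 20.5.
Check P_2: distance² to centre = 4.5 ≤ 20.5, so it lies inside.
All remaining points lie in this disk, and no smaller disk contains both endpoints, so this is the minimum enclosing circle.
r = √(20.5) ≈ 4.528.

4.528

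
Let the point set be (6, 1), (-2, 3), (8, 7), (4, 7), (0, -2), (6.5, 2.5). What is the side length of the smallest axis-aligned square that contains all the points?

10

The bounding box has width 10 and height 9.
An axis-aligned square enclosing the set must have side ≥ max(width, height).
So the minimum side is max(10, 9) = 10.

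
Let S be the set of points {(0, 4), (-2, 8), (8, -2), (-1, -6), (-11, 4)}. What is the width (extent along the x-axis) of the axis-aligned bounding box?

19

max x = 8, min x = -11, so width = 19.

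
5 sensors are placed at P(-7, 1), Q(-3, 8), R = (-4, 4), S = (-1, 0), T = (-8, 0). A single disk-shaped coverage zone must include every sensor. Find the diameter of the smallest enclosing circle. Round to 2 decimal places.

9.72

The minimum enclosing circle is determined by three boundary points: Q, S, T.
Their circumcentre is (-4.5, 3.375) with r² = 23.640625.
The farthest remaining point P is at distance² 11.890625 ≤ 23.640625.
Diameter = 2r = 2√(23.640625) ≈ 9.72.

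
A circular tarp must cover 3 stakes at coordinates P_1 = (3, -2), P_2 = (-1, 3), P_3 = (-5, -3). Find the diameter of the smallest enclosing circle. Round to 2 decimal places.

8.46

Side lengths²: P_1P_2² = 41, P_1P_3² = 65, P_2P_3² = 52.
Since P_1P_3² = 65 < 52 + 41 = 93, the triangle is acute, so the smallest enclosing circle is the circumcircle.
Circumcentre = (-51/44, -27/22), r² = 34645/1936.
Diameter = 2r = 2√(34645/1936) ≈ 8.46.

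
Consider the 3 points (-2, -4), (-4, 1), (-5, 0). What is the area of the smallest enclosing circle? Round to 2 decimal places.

22.78

Call the three points A, B, C in the order given.
Side lengths²: AB² = 29, AC² = 25, BC² = 2.
Since AB² = 29 ≥ 25 + 2 = 27, the angle opposite AB is not acute, so the smallest enclosing circle has AB as diameter.
Centre = midpoint of AB = (-3, -1.5), r² = 29/4 = 7.25.
Area = π·r² = π·7.25 ≈ 22.78.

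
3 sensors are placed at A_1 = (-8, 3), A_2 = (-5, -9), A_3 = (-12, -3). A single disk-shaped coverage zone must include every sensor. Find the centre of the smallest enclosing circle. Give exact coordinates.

Side lengths²: A_1A_2² = 153, A_1A_3² = 52, A_2A_3² = 85.
Since A_1A_2² = 153 ≥ 85 + 52 = 137, the angle opposite A_1A_2 is not acute, so the smallest enclosing circle has A_1A_2 as diameter.
Centre = midpoint of A_1A_2 = (-6.5, -3), r² = 153/4 = 38.25.
Centre = (-6.5, -3).

(-6.5, -3)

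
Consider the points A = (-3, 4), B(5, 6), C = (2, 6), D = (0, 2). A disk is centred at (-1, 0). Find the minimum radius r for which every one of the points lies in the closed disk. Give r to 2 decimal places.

8.49

The required radius is the distance from (-1, 0) to the farthest point.
Squared distances: 20, 72, 45, 5.
Maximum is 72, attained at B.
r = √72 ≈ 8.49.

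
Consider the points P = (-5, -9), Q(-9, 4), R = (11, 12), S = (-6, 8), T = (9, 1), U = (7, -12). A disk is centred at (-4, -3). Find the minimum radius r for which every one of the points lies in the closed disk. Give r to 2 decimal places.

21.21

The required radius is the distance from (-4, -3) to the farthest point.
Squared distances: 37, 74, 450, 125, 185, 202.
Maximum is 450, attained at R.
r = √450 ≈ 21.21.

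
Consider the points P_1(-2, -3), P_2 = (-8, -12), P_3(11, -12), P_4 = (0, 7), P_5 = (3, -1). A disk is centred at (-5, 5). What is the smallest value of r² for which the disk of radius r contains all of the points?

545

The required radius is the distance from (-5, 5) to the farthest point.
Squared distances: 73, 298, 545, 29, 100.
Maximum is 545, attained at P_3.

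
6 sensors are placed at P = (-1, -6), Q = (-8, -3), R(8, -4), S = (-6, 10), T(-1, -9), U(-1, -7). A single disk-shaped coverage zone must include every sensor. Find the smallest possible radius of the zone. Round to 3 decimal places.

10.217

The minimum enclosing circle is determined by three boundary points: R, S, T.
Their circumcentre is (-11/14, 17/14) with r² = 10229/98.
The farthest remaining point Q is at distance² 6841/98 ≤ 10229/98.
r = √(10229/98) ≈ 10.217.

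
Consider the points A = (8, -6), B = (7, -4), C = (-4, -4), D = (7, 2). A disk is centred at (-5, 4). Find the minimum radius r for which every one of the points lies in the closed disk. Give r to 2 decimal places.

16.40

The required radius is the distance from (-5, 4) to the farthest point.
Squared distances: 269, 208, 65, 148.
Maximum is 269, attained at A.
r = √269 ≈ 16.40.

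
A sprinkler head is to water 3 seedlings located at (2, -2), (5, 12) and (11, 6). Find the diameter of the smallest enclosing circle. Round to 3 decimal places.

14.343

Call the three points A, B, C in the order given.
Side lengths²: AB² = 205, AC² = 145, BC² = 72.
Since AB² = 205 < 145 + 72 = 217, the triangle is acute, so the smallest enclosing circle is the circumcircle.
Circumcentre = (133/34, 167/34), r² = 29725/578.
Diameter = 2r = 2√(29725/578) ≈ 14.343.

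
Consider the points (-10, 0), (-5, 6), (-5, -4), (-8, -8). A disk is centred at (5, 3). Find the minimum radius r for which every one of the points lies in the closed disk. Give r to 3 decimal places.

17.029

The required radius is the distance from (5, 3) to the farthest point.
Squared distances: 234, 109, 149, 290.
Maximum is 290, attained at (-8, -8).
r = √290 ≈ 17.029.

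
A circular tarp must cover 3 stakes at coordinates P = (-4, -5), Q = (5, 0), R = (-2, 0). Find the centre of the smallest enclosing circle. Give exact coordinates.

(0.5, -2.5)

Side lengths²: PQ² = 106, PR² = 29, QR² = 49.
Since PQ² = 106 ≥ 49 + 29 = 78, the angle opposite PQ is not acute, so the smallest enclosing circle has PQ as diameter.
Centre = midpoint of PQ = (0.5, -2.5), r² = 106/4 = 26.5.
Centre = (0.5, -2.5).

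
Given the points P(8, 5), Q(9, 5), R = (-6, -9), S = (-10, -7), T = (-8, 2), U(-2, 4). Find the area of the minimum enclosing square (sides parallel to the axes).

361

The bounding box has width 19 and height 14.
An axis-aligned square enclosing the set must have side ≥ max(width, height).
So the minimum side is max(19, 14) = 19.
Area = 19² = 361.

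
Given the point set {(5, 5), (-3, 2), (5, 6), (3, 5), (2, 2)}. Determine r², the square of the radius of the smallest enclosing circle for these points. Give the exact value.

A smallest enclosing disk is always determined by at most three of the input points on its boundary.
The farthest pair is (-3, 2)–(5, 6) with squared distance 80. The circle on this segment as diameter has centre (1, 4) and r² = 80/4 = 20.
Check (5, 5): distance² to centre = 17 ≤ 20, so it lies inside.
All remaining points lie in this disk, and no smaller disk contains both endpoints, so this is the minimum enclosing circle.

20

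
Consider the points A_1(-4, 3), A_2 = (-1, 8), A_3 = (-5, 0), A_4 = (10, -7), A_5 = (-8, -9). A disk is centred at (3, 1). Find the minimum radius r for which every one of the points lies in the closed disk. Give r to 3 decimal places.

14.866

The required radius is the distance from (3, 1) to the farthest point.
Squared distances: 53, 65, 65, 113, 221.
Maximum is 221, attained at A_5.
r = √221 ≈ 14.866.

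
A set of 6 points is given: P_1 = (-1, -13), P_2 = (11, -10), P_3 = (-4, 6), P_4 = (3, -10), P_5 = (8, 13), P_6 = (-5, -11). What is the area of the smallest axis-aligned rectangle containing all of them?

x ranges over [-5, 11], width 16.
y ranges over [-13, 13], height 26.
Area = 16 × 26 = 416.

416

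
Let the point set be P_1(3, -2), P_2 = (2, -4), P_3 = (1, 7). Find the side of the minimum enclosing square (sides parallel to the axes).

The bounding box has width 2 and height 11.
An axis-aligned square enclosing the set must have side ≥ max(width, height).
So the minimum side is max(2, 11) = 11.

11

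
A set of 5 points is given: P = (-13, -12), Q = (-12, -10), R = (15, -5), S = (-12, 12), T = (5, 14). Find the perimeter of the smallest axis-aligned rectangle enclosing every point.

108

Width = max x − min x = 15 − (-13) = 28.
Height = max y − min y = 14 − (-12) = 26.
Perimeter = 2(28 + 26) = 108.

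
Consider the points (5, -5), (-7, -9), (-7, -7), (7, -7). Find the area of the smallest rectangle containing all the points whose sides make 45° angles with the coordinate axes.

In coordinates u = x + y, v = x − y the rectangle is axis-aligned; the map (x,y)→(u,v) scales areas by 2.
u-values: 0, -16, -14, 0; range = 0 − (-16) = 16.
v-values: 10, 2, 0, 14; range = 14 − 0 = 14.
Area = (16 × 14) / 2 = 112.

112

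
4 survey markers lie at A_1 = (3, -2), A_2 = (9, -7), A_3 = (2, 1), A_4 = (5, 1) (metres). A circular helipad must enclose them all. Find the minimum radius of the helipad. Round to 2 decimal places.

5.32

By Welzl's lemma the MEC is supported by two points (diametrically opposite) or three points (on a circumcircle).
The farthest pair is A_2–A_3 with squared distance 113. The circle on this segment as diameter has centre (5.5, -3) and r² = 113/4 = 28.25.
Check A_1: distance² to centre = 7.25 ≤ 28.25, so it lies inside.
All remaining points lie in this disk, and no smaller disk contains both endpoints, so this is the minimum enclosing circle.
r = √(28.25) ≈ 5.32.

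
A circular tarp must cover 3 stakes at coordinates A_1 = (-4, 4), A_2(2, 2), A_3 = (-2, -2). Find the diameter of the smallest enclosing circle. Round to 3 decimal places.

7.071

Side lengths²: A_1A_2² = 40, A_1A_3² = 40, A_2A_3² = 32.
Since A_1A_3² = 40 < 40 + 32 = 72, the triangle is acute, so the smallest enclosing circle is the circumcircle.
Circumcentre = (-1.5, 1.5), r² = 12.5.
Diameter = 2r = 2√(12.5) ≈ 7.071.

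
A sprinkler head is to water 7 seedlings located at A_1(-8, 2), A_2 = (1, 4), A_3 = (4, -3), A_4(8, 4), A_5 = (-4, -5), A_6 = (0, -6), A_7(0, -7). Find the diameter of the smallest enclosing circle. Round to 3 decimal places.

The minimum enclosing circle of a finite set is fixed by two of the points (as a diameter) or three (as a circumcircle).
The minimum enclosing circle is determined by three boundary points: A_1, A_4, A_7.
Their circumcentre is (0.21875, 1.25) with r² = 68.1103515625.
The farthest remaining point A_5 is at distance² 56.8603515625 ≤ 68.1103515625.
Diameter = 2r = 2√(68.1103515625) ≈ 16.506.

16.506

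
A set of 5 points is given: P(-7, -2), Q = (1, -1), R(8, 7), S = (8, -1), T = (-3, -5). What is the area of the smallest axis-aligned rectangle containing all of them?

x ranges over [-7, 8], width 15.
y ranges over [-5, 7], height 12.
Area = 15 × 12 = 180.

180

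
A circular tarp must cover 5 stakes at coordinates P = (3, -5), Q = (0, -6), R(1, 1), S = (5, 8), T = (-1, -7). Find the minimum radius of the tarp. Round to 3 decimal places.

A smallest enclosing disk is always determined by at most three of the input points on its boundary.
The farthest pair is S–T with squared distance 261. The circle on this segment as diameter has centre (2, 0.5) and r² = 261/4 = 65.25.
Check P: distance² to centre = 31.25 ≤ 65.25, so it lies inside.
All remaining points lie in this disk, and no smaller disk contains both endpoints, so this is the minimum enclosing circle.
r = √(65.25) ≈ 8.078.

8.078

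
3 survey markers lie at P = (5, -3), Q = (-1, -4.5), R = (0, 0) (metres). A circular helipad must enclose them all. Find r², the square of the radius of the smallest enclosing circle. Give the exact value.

Side lengths²: PQ² = 38.25, PR² = 34, QR² = 21.25.
Since PQ² = 38.25 < 34 + 21.25 = 55.25, the triangle is acute, so the smallest enclosing circle is the circumcircle.
Circumcentre = (1.75, -2.75), r² = 10.625.

10.625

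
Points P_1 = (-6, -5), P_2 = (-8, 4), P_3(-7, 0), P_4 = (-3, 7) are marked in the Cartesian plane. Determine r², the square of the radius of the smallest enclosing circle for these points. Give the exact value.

38.25

By Welzl's lemma the MEC is supported by two points (diametrically opposite) or three points (on a circumcircle).
The farthest pair is P_1–P_4 with squared distance 153. The circle on this segment as diameter has centre (-4.5, 1) and r² = 153/4 = 38.25.
Check P_2: distance² to centre = 21.25 ≤ 38.25, so it lies inside.
All remaining points lie in this disk, and no smaller disk contains both endpoints, so this is the minimum enclosing circle.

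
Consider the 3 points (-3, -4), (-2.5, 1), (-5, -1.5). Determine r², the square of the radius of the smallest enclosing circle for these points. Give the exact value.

Call the three points A, B, C in the order given.
Side lengths²: AB² = 25.25, AC² = 10.25, BC² = 12.5.
Since AB² = 25.25 ≥ 12.5 + 10.25 = 22.75, the angle opposite AB is not acute, so the smallest enclosing circle has AB as diameter.
Centre = midpoint of AB = (-2.75, -1.5), r² = 25.25/4 = 6.3125.

6.3125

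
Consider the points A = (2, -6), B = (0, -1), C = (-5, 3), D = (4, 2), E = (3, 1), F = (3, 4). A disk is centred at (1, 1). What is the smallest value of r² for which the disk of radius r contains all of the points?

50

The required radius is the distance from (1, 1) to the farthest point.
Squared distances: 50, 5, 40, 10, 4, 13.
Maximum is 50, attained at A.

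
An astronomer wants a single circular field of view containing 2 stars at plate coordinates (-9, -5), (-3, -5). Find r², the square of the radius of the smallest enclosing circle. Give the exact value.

9

The smallest circle enclosing two points has them as diameter endpoints.
Centre = midpoint = (-6, -5); r² = |(-9, -5)−(-3, -5)|²/4 = 36/4 = 9.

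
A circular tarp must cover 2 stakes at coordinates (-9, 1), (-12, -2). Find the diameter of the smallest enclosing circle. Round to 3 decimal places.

4.243

The smallest circle enclosing two points has them as diameter endpoints.
Centre = midpoint = (-10.5, -0.5); r² = |(-9, 1)−(-12, -2)|²/4 = 18/4 = 4.5.
Diameter = 2r = 2√(4.5) ≈ 4.243.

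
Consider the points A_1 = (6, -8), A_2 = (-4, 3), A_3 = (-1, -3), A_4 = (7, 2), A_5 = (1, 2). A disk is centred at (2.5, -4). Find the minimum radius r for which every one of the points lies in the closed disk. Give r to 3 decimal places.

The required radius is the distance from (2.5, -4) to the farthest point.
Squared distances: 28.25, 91.25, 13.25, 56.25, 38.25.
Maximum is 91.25, attained at A_2.
r = √(91.25) ≈ 9.552.

9.552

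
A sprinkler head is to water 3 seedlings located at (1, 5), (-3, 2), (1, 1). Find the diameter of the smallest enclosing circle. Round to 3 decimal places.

Call the three points A, B, C in the order given.
Side lengths²: AB² = 25, AC² = 16, BC² = 17.
Since AB² = 25 < 17 + 16 = 33, the triangle is acute, so the smallest enclosing circle is the circumcircle.
Circumcentre = (-0.625, 3), r² = 6.640625.
Diameter = 2r = 2√(6.640625) ≈ 5.154.

5.154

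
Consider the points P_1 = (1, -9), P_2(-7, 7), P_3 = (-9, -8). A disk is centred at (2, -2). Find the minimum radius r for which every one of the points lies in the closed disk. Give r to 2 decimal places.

12.73

The required radius is the distance from (2, -2) to the farthest point.
Squared distances: 50, 162, 157.
Maximum is 162, attained at P_2.
r = √162 ≈ 12.73.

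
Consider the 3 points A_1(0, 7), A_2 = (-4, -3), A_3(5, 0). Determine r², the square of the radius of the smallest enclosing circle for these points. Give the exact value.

Side lengths²: A_1A_2² = 116, A_1A_3² = 74, A_2A_3² = 90.
Since A_1A_2² = 116 < 90 + 74 = 164, the triangle is acute, so the smallest enclosing circle is the circumcircle.
Circumcentre = (-6/13, 18/13), r² = 5365/169.

5365/169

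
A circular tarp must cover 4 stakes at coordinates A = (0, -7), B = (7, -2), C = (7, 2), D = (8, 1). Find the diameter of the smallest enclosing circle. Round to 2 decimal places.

11.40

The farthest pair is A–C with squared distance 130. The circle on this segment as diameter has centre (3.5, -2.5) and r² = 130/4 = 32.5.
Check B: distance² to centre = 12.5 ≤ 32.5, so it lies inside.
All remaining points lie in this disk, and no smaller disk contains both endpoints, so this is the minimum enclosing circle.
Diameter = 2r = 2√(32.5) ≈ 11.40.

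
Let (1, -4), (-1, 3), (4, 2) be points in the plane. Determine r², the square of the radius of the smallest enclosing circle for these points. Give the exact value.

3445/242

Call the three points A, B, C in the order given.
Side lengths²: AB² = 53, AC² = 45, BC² = 26.
Since AB² = 53 < 45 + 26 = 71, the triangle is acute, so the smallest enclosing circle is the circumcircle.
Circumcentre = (21/22, -5/22), r² = 3445/242.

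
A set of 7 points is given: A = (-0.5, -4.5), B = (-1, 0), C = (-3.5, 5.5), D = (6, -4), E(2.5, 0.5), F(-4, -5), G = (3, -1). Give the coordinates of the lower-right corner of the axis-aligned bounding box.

x-range [-4, 6], y-range [-5, 5.5].
The lower-right corner is (6, -5).

(6, -5)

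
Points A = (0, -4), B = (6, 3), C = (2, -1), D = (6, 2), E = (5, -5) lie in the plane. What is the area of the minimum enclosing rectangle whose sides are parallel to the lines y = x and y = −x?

45.5

In coordinates u = x + y, v = x − y the rectangle is axis-aligned; the map (x,y)→(u,v) scales areas by 2.
u-values: -4, 9, 1, 8, 0; range = 9 − (-4) = 13.
v-values: 4, 3, 3, 4, 10; range = 10 − 3 = 7.
Area = (13 × 7) / 2 = 45.5.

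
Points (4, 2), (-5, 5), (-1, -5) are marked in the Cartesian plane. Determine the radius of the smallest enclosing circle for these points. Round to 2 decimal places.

Call the three points A, B, C in the order given.
Side lengths²: AB² = 90, AC² = 74, BC² = 116.
Since BC² = 116 < 90 + 74 = 164, the triangle is acute, so the smallest enclosing circle is the circumcircle.
Circumcentre = (-19/13, 8/13), r² = 5365/169.
r = √(5365/169) ≈ 5.63.

5.63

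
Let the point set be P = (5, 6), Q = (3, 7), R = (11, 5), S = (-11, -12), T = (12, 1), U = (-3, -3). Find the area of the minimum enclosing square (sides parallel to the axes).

The bounding box has width 23 and height 19.
An axis-aligned square enclosing the set must have side ≥ max(width, height).
So the minimum side is max(23, 19) = 23.
Area = 23² = 529.

529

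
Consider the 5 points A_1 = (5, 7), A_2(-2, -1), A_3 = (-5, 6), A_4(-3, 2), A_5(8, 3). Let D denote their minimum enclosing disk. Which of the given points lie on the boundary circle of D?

The minimum enclosing circle of a finite set is fixed by two of the points (as a diameter) or three (as a circumcircle).
The farthest pair is A_3–A_5 with squared distance 178. The circle on this segment as diameter has centre (1.5, 4.5) and r² = 178/4 = 44.5.
Check A_1: distance² to centre = 18.5 ≤ 44.5, so it lies inside.
All remaining points lie in this disk, and no smaller disk contains both endpoints, so this is the minimum enclosing circle.
The points at distance exactly r from the centre are A_3, A_5 — 2 points.

A_3, A_5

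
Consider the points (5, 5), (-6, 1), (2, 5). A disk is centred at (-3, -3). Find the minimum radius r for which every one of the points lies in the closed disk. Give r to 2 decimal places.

11.31

The required radius is the distance from (-3, -3) to the farthest point.
Squared distances: 128, 25, 89.
Maximum is 128, attained at (5, 5).
r = √128 ≈ 11.31.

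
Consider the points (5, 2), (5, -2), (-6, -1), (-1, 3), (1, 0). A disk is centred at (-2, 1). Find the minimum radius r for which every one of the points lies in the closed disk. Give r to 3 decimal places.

The required radius is the distance from (-2, 1) to the farthest point.
Squared distances: 50, 58, 20, 5, 10.
Maximum is 58, attained at (5, -2).
r = √58 ≈ 7.616.

7.616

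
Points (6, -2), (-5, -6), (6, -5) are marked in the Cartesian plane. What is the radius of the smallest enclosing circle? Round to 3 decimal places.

Call the three points A, B, C in the order given.
Side lengths²: AB² = 137, AC² = 9, BC² = 122.
Since AB² = 137 ≥ 122 + 9 = 131, the angle opposite AB is not acute, so the smallest enclosing circle has AB as diameter.
Centre = midpoint of AB = (0.5, -4), r² = 137/4 = 34.25.
r = √(34.25) ≈ 5.852.

5.852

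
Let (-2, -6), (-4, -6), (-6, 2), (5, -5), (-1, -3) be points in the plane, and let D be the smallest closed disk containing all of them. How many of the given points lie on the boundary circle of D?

2

The farthest pair is (-6, 2)–(5, -5) with squared distance 170. The circle on this segment as diameter has centre (-0.5, -1.5) and r² = 170/4 = 42.5.
Check (-2, -6): distance² to centre = 22.5 ≤ 42.5, so it lies inside.
All remaining points lie in this disk, and no smaller disk contains both endpoints, so this is the minimum enclosing circle.
The points at distance exactly r from the centre are (-6, 2), (5, -5) — 2 points.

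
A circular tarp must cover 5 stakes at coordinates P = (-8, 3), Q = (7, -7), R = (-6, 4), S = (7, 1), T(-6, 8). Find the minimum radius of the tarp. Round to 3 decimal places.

By Welzl's lemma the MEC is supported by two points (diametrically opposite) or three points (on a circumcircle).
The farthest pair is Q–T with squared distance 394. The circle on this segment as diameter has centre (0.5, 0.5) and r² = 394/4 = 98.5.
Check P: distance² to centre = 78.5 ≤ 98.5, so it lies inside.
All remaining points lie in this disk, and no smaller disk contains both endpoints, so this is the minimum enclosing circle.
r = √(98.5) ≈ 9.925.

9.925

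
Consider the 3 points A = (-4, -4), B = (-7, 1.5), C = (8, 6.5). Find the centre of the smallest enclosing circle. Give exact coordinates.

Side lengths²: AB² = 39.25, AC² = 254.25, BC² = 250.
Since AC² = 254.25 < 250 + 39.25 = 289.25, the triangle is acute, so the smallest enclosing circle is the circumcircle.
Circumcentre = (55/52, 121/52), r² = 88705/1352.
Centre = (55/52, 121/52).

(55/52, 121/52)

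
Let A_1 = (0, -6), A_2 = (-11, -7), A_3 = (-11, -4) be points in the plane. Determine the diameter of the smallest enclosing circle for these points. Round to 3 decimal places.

11.226

Side lengths²: A_1A_2² = 122, A_1A_3² = 125, A_2A_3² = 9.
Since A_1A_3² = 125 < 122 + 9 = 131, the triangle is acute, so the smallest enclosing circle is the circumcircle.
Circumcentre = (-123/22, -5.5), r² = 7625/242.
Diameter = 2r = 2√(7625/242) ≈ 11.226.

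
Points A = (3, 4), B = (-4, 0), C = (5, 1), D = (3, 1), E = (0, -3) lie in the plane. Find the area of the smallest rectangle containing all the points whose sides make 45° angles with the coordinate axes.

44

In coordinates u = x + y, v = x − y the rectangle is axis-aligned; the map (x,y)→(u,v) scales areas by 2.
u-values: 7, -4, 6, 4, -3; range = 7 − (-4) = 11.
v-values: -1, -4, 4, 2, 3; range = 4 − (-4) = 8.
Area = (11 × 8) / 2 = 44.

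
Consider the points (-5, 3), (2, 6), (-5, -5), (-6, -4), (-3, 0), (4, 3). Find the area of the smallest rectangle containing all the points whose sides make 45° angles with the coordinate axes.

81

In coordinates u = x + y, v = x − y the rectangle is axis-aligned; the map (x,y)→(u,v) scales areas by 2.
u-values: -2, 8, -10, -10, -3, 7; range = 8 − (-10) = 18.
v-values: -8, -4, 0, -2, -3, 1; range = 1 − (-8) = 9.
Area = (18 × 9) / 2 = 81.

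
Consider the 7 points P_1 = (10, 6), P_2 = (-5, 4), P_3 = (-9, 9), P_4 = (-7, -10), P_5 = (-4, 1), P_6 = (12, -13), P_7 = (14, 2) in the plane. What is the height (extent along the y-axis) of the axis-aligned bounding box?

22

max y = 9, min y = -13, so height = 22.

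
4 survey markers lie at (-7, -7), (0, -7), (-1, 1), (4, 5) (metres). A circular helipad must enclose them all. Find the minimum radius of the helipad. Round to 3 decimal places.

8.139

The minimum enclosing circle of a finite set is fixed by two of the points (as a diameter) or three (as a circumcircle).
The farthest pair is (-7, -7)–(4, 5) with squared distance 265. The circle on this segment as diameter has centre (-1.5, -1) and r² = 265/4 = 66.25.
Check (0, -7): distance² to centre = 38.25 ≤ 66.25, so it lies inside.
All remaining points lie in this disk, and no smaller disk contains both endpoints, so this is the minimum enclosing circle.
r = √(66.25) ≈ 8.139.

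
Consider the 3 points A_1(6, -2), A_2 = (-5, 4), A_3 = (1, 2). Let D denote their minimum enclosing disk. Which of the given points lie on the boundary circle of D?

A_1, A_2

Side lengths²: A_1A_2² = 157, A_1A_3² = 41, A_2A_3² = 40.
Since A_1A_2² = 157 ≥ 41 + 40 = 81, the angle opposite A_1A_2 is not acute, so the smallest enclosing circle has A_1A_2 as diameter.
Centre = midpoint of A_1A_2 = (0.5, 1), r² = 157/4 = 39.25.
The points at distance exactly r from the centre are A_1, A_2 — 2 points.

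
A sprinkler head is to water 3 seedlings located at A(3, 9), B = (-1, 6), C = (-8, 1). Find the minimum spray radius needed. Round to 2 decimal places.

6.80

Side lengths²: AB² = 25, AC² = 185, BC² = 74.
Since AC² = 185 ≥ 74 + 25 = 99, the angle opposite AC is not acute, so the smallest enclosing circle has AC as diameter.
Centre = midpoint of AC = (-2.5, 5), r² = 185/4 = 46.25.
r = √(46.25) ≈ 6.80.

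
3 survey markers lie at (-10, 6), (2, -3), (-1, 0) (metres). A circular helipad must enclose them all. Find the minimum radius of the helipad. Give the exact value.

Call the three points A, B, C in the order given.
Side lengths²: AB² = 225, AC² = 117, BC² = 18.
Since AB² = 225 ≥ 117 + 18 = 135, the angle opposite AB is not acute, so the smallest enclosing circle has AB as diameter.
Centre = midpoint of AB = (-4, 1.5), r² = 225/4 = 56.25.
r = √(56.25) = 7.5.

7.5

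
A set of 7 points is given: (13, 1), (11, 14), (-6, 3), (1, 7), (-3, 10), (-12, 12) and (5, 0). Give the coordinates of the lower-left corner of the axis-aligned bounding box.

(-12, 0)

x-range [-12, 13], y-range [0, 14].
The lower-left corner is (-12, 0).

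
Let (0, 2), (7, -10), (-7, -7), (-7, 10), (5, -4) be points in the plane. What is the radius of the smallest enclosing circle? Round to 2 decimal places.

12.21

A smallest enclosing disk is always determined by at most three of the input points on its boundary.
The farthest pair is (7, -10)–(-7, 10) with squared distance 596. The circle on this segment as diameter has centre (0, 0) and r² = 596/4 = 149.
Check (0, 2): distance² to centre = 4 ≤ 149, so it lies inside.
All remaining points lie in this disk, and no smaller disk contains both endpoints, so this is the minimum enclosing circle.
r = √149 ≈ 12.21.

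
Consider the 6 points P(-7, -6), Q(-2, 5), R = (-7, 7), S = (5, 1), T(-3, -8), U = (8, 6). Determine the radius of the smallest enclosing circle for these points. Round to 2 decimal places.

9.63

A smallest enclosing disk is always determined by at most three of the input points on its boundary.
The minimum enclosing circle is determined by three boundary points: P, R, U.
Their circumcentre is (0.1, 0.5) with r² = 92.66.
The farthest remaining point T is at distance² 81.86 ≤ 92.66.
r = √(92.66) ≈ 9.63.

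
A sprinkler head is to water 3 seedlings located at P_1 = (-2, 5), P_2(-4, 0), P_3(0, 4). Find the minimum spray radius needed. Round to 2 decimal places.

Side lengths²: P_1P_2² = 29, P_1P_3² = 5, P_2P_3² = 32.
Since P_2P_3² = 32 < 29 + 5 = 34, the triangle is acute, so the smallest enclosing circle is the circumcircle.
Circumcentre = (-13/6, 13/6), r² = 145/18.
r = √(145/18) ≈ 2.84.

2.84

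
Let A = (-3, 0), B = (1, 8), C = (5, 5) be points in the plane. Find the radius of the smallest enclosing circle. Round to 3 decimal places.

4.794

Side lengths²: AB² = 80, AC² = 89, BC² = 25.
Since AC² = 89 < 80 + 25 = 105, the triangle is acute, so the smallest enclosing circle is the circumcircle.
Circumcentre = (6/11, 71/22), r² = 11125/484.
r = √(11125/484) ≈ 4.794.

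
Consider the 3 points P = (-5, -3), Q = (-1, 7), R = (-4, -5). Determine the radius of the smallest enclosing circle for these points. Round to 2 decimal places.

6.18

Side lengths²: PQ² = 116, PR² = 5, QR² = 153.
Since QR² = 153 ≥ 116 + 5 = 121, the angle opposite QR is not acute, so the smallest enclosing circle has QR as diameter.
Centre = midpoint of QR = (-2.5, 1), r² = 153/4 = 38.25.
r = √(38.25) ≈ 6.18.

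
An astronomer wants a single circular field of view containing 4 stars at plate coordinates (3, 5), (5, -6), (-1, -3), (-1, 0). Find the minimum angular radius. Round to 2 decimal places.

By Welzl's lemma the MEC is supported by two points (diametrically opposite) or three points (on a circumcircle).
The farthest pair is (3, 5)–(5, -6) with squared distance 125. The circle on this segment as diameter has centre (4, -0.5) and r² = 125/4 = 31.25.
Check (-1, -3): distance² to centre = 31.25 ≤ 31.25, so it lies inside.
All remaining points lie in this disk, and no smaller disk contains both endpoints, so this is the minimum enclosing circle.
r = √(31.25) ≈ 5.59.

5.59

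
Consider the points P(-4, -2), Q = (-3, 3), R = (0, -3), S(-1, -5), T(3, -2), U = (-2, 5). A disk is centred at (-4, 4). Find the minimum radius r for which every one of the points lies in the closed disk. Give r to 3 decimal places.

The required radius is the distance from (-4, 4) to the farthest point.
Squared distances: 36, 2, 65, 90, 85, 5.
Maximum is 90, attained at S.
r = √90 ≈ 9.487.

9.487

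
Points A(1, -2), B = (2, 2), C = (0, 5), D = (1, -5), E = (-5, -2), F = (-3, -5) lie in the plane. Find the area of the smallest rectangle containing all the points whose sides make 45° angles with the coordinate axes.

71.5

In coordinates u = x + y, v = x − y the rectangle is axis-aligned; the map (x,y)→(u,v) scales areas by 2.
u-values: -1, 4, 5, -4, -7, -8; range = 5 − (-8) = 13.
v-values: 3, 0, -5, 6, -3, 2; range = 6 − (-5) = 11.
Area = (13 × 11) / 2 = 71.5.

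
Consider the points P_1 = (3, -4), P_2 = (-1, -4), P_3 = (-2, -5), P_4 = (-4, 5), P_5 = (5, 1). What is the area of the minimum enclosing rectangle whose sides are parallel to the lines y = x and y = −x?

In coordinates u = x + y, v = x − y the rectangle is axis-aligned; the map (x,y)→(u,v) scales areas by 2.
u-values: -1, -5, -7, 1, 6; range = 6 − (-7) = 13.
v-values: 7, 3, 3, -9, 4; range = 7 − (-9) = 16.
Area = (13 × 16) / 2 = 104.

104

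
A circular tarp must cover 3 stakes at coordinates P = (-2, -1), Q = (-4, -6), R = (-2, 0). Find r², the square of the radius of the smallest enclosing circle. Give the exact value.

Side lengths²: PQ² = 29, PR² = 1, QR² = 40.
Since QR² = 40 ≥ 29 + 1 = 30, the angle opposite QR is not acute, so the smallest enclosing circle has QR as diameter.
Centre = midpoint of QR = (-3, -3), r² = 40/4 = 10.

10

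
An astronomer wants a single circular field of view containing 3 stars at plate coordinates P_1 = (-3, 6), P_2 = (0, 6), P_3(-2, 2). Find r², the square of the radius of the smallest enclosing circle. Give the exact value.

5.3125

Side lengths²: P_1P_2² = 9, P_1P_3² = 17, P_2P_3² = 20.
Since P_2P_3² = 20 < 17 + 9 = 26, the triangle is acute, so the smallest enclosing circle is the circumcircle.
Circumcentre = (-1.5, 4.25), r² = 5.3125.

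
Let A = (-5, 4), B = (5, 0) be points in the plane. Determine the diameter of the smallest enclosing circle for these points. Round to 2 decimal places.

10.77

The smallest circle enclosing two points has them as diameter endpoints.
Centre = midpoint = (0, 2); r² = |AB|²/4 = 116/4 = 29.
Diameter = 2r = 2√29 ≈ 10.77.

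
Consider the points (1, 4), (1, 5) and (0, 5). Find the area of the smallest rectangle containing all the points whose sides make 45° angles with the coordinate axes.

In coordinates u = x + y, v = x − y the rectangle is axis-aligned; the map (x,y)→(u,v) scales areas by 2.
u-values: 5, 6, 5; range = 6 − 5 = 1.
v-values: -3, -4, -5; range = -3 − (-5) = 2.
Area = (1 × 2) / 2 = 1.

1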